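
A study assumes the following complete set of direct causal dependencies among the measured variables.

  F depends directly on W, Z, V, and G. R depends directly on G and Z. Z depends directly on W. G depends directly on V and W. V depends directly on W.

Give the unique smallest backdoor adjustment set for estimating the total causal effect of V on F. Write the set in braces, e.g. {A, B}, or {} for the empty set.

{W}

Variables eligible for adjustment (non-descendants of V, excluding V and F): {W, Z}.
Backdoor paths from V to F:
  P1: V <- W -> G -> R <- Z -> F
  P2: V <- W -> G -> F
  P3: V <- W -> Z -> R <- G -> F
  P4: V <- W -> Z -> F
  P5: V <- W -> F
The empty set is not sufficient: P2 (V <- W -> G -> F) has no collider blocking it and no conditioned non-collider, so it is open.
Try {W}:
  P1: blocked at fork node W ∈ conditioning set.
  P2: blocked at fork node W ∈ conditioning set.
  P3: blocked at fork node W ∈ conditioning set.
  P4: blocked at fork node W ∈ conditioning set.
  P5: blocked at fork node W ∈ conditioning set.
{W} contains no descendant of V and blocks every backdoor path.
No other singleton works — e.g. {Z} leaves P2 open — so {W} is the unique smallest valid adjustment set.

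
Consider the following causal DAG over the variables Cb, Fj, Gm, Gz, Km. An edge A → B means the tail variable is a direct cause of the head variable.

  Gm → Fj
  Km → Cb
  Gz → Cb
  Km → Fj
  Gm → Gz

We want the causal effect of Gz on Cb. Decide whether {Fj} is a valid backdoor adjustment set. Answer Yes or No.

Backdoor paths from Gz to Cb (paths whose first edge points into Gz):
  P1: Gz <- Gm -> Fj <- Km -> Cb
Condition 1 (no descendant of Gz in the set): holds — descendants of Gz are {Cb}; none are in {Fj}.
Condition 2 (every backdoor path blocked by {Fj}):
  P1: open — collider(s) Fj are conditioned on (or have a conditioned descendant) and no non-collider on the path is in the set.
{Fj} does not satisfy the backdoor criterion.

No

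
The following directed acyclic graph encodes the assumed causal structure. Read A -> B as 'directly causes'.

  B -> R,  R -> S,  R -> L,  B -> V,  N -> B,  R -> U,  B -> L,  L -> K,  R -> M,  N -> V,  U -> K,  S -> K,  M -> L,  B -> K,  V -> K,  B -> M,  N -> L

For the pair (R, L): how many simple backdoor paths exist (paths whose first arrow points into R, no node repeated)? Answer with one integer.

A backdoor path from R to L is any simple undirected path whose first edge points into R (i.e. leaves R via a parent).
Parents of R: {B}.
Enumerating:
  P1: R <- B <- N -> L
  P2: R <- B <- N -> V -> K <- L
  P3: R <- B -> M -> L
  P4: R <- B -> L
  P5: R <- B -> V <- N -> L
  P6: R <- B -> V -> K <- L
  P7: R <- B -> K <- L
  P8: R <- B -> K <- V <- N -> L
That exhausts the simple backdoor paths. Count: 8.

8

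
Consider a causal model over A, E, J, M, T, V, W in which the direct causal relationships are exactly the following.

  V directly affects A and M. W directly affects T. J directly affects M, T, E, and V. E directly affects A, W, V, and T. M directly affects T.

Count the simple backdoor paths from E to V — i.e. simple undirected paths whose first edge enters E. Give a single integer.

3

A backdoor path from E to V is any simple undirected path whose first edge points into E (i.e. leaves E via a parent).
Parents of E: {J}.
Enumerating:
  P1: E <- J -> V
  P2: E <- J -> M <- V
  P3: E <- J -> T <- M <- V
That exhausts the simple backdoor paths. Count: 3.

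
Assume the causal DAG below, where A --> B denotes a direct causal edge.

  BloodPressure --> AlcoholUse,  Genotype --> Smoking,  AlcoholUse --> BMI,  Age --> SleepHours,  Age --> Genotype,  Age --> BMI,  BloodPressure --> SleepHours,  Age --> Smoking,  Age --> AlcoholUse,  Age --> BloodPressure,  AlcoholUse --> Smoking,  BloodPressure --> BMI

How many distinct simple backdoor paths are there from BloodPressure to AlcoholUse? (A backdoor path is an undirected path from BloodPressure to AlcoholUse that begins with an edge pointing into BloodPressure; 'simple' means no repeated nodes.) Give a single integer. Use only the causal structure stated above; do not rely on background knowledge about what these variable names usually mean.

4

A backdoor path from BloodPressure to AlcoholUse is any simple undirected path whose first edge points into BloodPressure (i.e. leaves BloodPressure via a parent).
Parents of BloodPressure: {Age}.
Enumerating:
  P1: BloodPressure <- Age -> Genotype -> Smoking <- AlcoholUse
  P2: BloodPressure <- Age -> AlcoholUse
  P3: BloodPressure <- Age -> BMI <- AlcoholUse
  P4: BloodPressure <- Age -> Smoking <- AlcoholUse
That exhausts the simple backdoor paths. Count: 4.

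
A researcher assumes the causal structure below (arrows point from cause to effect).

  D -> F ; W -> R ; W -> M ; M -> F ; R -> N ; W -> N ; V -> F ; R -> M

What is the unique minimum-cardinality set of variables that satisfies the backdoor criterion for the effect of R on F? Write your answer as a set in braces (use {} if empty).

Variables eligible for adjustment (non-descendants of R, excluding R and F): {D, V, W}.
Backdoor paths from R to F:
  P1: R <- W -> M -> F
The empty set is not sufficient: P1 (R <- W -> M -> F) has no collider blocking it and no conditioned non-collider, so it is open.
Try {W}:
  P1: blocked at fork node W ∈ conditioning set.
{W} contains no descendant of R and blocks every backdoor path.
No other singleton works — e.g. {V} leaves P1 open — so {W} is the unique smallest valid adjustment set.

{W}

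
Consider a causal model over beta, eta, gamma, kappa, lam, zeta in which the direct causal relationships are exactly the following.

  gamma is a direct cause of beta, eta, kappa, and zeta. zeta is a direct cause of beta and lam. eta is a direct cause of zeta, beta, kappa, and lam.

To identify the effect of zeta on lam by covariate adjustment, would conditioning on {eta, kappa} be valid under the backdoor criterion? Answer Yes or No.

Yes

Backdoor paths from zeta to lam (paths whose first edge points into zeta):
  P1: zeta <- gamma -> eta -> lam
  P2: zeta <- gamma -> beta <- eta -> lam
  P3: zeta <- gamma -> kappa <- eta -> lam
  P4: zeta <- eta -> lam
Condition 1 (no descendant of zeta in the set): holds — descendants of zeta are {beta, lam}; none are in {eta, kappa}.
Condition 2 (every backdoor path blocked by {eta, kappa}):
  P1: blocked at chain node eta ∈ conditioning set.
  P2: blocked at collider beta (neither it nor any descendant is in the conditioning set).
  P3: blocked at fork node eta ∈ conditioning set.
  P4: blocked at fork node eta ∈ conditioning set.
{eta, kappa} satisfies the backdoor criterion.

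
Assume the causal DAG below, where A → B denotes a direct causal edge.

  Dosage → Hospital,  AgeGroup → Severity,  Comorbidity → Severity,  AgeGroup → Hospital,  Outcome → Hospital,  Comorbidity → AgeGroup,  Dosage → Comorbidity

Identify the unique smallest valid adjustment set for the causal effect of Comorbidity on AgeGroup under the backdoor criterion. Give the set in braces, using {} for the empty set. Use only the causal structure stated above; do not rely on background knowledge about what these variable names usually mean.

{}

Variables eligible for adjustment (non-descendants of Comorbidity, excluding Comorbidity and AgeGroup): {Dosage, Outcome}.
Backdoor paths from Comorbidity to AgeGroup:
  P1: Comorbidity <- Dosage -> Hospital <- AgeGroup
Each backdoor path contains an unconditioned collider, so every path is already blocked with the empty conditioning set:
  P1: blocked at collider Hospital (neither it nor any descendant is in the conditioning set).
The empty set is therefore the unique smallest valid set.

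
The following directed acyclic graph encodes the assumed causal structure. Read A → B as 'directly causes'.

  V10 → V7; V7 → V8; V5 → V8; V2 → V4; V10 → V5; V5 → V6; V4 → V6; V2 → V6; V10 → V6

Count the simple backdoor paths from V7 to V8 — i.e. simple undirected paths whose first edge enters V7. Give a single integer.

A backdoor path from V7 to V8 is any simple undirected path whose first edge points into V7 (i.e. leaves V7 via a parent).
Parents of V7: {V10}.
Enumerating:
  P1: V7 <- V10 -> V5 -> V8
  P2: V7 <- V10 -> V6 <- V5 -> V8
That exhausts the simple backdoor paths. Count: 2.

2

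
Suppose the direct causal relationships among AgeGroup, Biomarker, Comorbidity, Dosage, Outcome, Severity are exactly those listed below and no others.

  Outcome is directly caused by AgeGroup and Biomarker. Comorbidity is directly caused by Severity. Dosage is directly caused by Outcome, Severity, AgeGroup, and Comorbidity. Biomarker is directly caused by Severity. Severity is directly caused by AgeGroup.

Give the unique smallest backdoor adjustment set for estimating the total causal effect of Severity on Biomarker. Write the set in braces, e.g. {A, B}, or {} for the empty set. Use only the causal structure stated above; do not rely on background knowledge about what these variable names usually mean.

Variables eligible for adjustment (non-descendants of Severity, excluding Severity and Biomarker): {AgeGroup}.
Backdoor paths from Severity to Biomarker:
  P1: Severity <- AgeGroup -> Outcome <- Biomarker
  P2: Severity <- AgeGroup -> Dosage <- Outcome <- Biomarker
Each backdoor path contains an unconditioned collider, so every path is already blocked with the empty conditioning set:
  P1: blocked at collider Outcome (neither it nor any descendant is in the conditioning set).
  P2: blocked at collider Dosage (neither it nor any descendant is in the conditioning set).
The empty set is therefore the unique smallest valid set.

{}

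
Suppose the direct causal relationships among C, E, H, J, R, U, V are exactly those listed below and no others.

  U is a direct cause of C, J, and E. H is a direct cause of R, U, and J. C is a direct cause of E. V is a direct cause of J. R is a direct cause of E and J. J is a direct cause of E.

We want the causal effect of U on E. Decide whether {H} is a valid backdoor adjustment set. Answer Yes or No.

Yes

Backdoor paths from U to E (paths whose first edge points into U):
  P1: U <- H -> R -> J -> E
  P2: U <- H -> R -> E
  P3: U <- H -> J <- R -> E
  P4: U <- H -> J -> E
Condition 1 (no descendant of U in the set): holds — descendants of U are {C, E, J}; none are in {H}.
Condition 2 (every backdoor path blocked by {H}):
  P1: blocked at fork node H ∈ conditioning set.
  P2: blocked at fork node H ∈ conditioning set.
  P3: blocked at fork node H ∈ conditioning set.
  P4: blocked at fork node H ∈ conditioning set.
{H} satisfies the backdoor criterion.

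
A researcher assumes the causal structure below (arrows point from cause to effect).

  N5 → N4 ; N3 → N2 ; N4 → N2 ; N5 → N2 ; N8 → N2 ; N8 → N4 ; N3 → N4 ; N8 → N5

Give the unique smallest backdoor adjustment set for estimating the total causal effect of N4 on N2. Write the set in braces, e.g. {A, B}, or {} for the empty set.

{N3, N5, N8}

Variables eligible for adjustment (non-descendants of N4, excluding N4 and N2): {N3, N5, N8}.
Backdoor paths from N4 to N2:
  P1: N4 <- N8 -> N5 -> N2
  P2: N4 <- N8 -> N2
  P3: N4 <- N3 -> N2
  P4: N4 <- N5 <- N8 -> N2
  P5: N4 <- N5 -> N2
The empty set is not sufficient: P1 (N4 <- N8 -> N5 -> N2) has no collider blocking it and no conditioned non-collider, so it is open.
Try {N3, N5, N8}:
  P1: blocked at fork node N8 ∈ conditioning set.
  P2: blocked at fork node N8 ∈ conditioning set.
  P3: blocked at fork node N3 ∈ conditioning set.
  P4: blocked at chain node N5 ∈ conditioning set.
  P5: blocked at fork node N5 ∈ conditioning set.
{N3, N5, N8} contains no descendant of N4 and blocks every backdoor path.
Every element of {N3, N5, N8} is needed (dropping N3 leaves P3 open; dropping N5 leaves P5 open; dropping N8 leaves P2 open), so no proper subset is valid.
Among all size-3 subsets of the eligible variables, only {N3, N5, N8} blocks every backdoor path, so it is the unique smallest valid adjustment set.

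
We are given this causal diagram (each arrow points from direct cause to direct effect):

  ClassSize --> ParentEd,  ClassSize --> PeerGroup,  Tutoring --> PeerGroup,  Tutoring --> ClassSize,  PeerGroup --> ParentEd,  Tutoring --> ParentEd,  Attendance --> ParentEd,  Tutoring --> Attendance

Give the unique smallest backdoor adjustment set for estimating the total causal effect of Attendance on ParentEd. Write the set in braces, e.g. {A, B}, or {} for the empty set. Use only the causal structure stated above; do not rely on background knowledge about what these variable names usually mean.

Variables eligible for adjustment (non-descendants of Attendance, excluding Attendance and ParentEd): {ClassSize, PeerGroup, Tutoring}.
Backdoor paths from Attendance to ParentEd:
  P1: Attendance <- Tutoring -> ClassSize -> PeerGroup -> ParentEd
  P2: Attendance <- Tutoring -> ClassSize -> ParentEd
  P3: Attendance <- Tutoring -> PeerGroup <- ClassSize -> ParentEd
  P4: Attendance <- Tutoring -> PeerGroup -> ParentEd
  P5: Attendance <- Tutoring -> ParentEd
The empty set is not sufficient: P1 (Attendance <- Tutoring -> ClassSize -> PeerGroup -> ParentEd) has no collider blocking it and no conditioned non-collider, so it is open.
Try {Tutoring}:
  P1: blocked at fork node Tutoring ∈ conditioning set.
  P2: blocked at fork node Tutoring ∈ conditioning set.
  P3: blocked at fork node Tutoring ∈ conditioning set.
  P4: blocked at fork node Tutoring ∈ conditioning set.
  P5: blocked at fork node Tutoring ∈ conditioning set.
{Tutoring} contains no descendant of Attendance and blocks every backdoor path.
No other singleton works — e.g. {ClassSize} leaves P4 open — so {Tutoring} is the unique smallest valid adjustment set.

{Tutoring}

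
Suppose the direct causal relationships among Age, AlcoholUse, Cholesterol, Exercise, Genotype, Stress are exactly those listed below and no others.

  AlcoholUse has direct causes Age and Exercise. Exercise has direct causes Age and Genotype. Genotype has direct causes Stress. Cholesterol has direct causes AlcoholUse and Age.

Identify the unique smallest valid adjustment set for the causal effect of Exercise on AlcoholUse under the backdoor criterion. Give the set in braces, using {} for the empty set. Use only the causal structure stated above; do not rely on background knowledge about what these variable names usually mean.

Variables eligible for adjustment (non-descendants of Exercise, excluding Exercise and AlcoholUse): {Age, Genotype, Stress}.
Backdoor paths from Exercise to AlcoholUse:
  P1: Exercise <- Age -> AlcoholUse
  P2: Exercise <- Age -> Cholesterol <- AlcoholUse
The empty set is not sufficient: P1 (Exercise <- Age -> AlcoholUse) has no collider blocking it and no conditioned non-collider, so it is open.
Try {Age}:
  P1: blocked at fork node Age ∈ conditioning set.
  P2: blocked at fork node Age ∈ conditioning set.
{Age} contains no descendant of Exercise and blocks every backdoor path.
No other singleton works — e.g. {Stress} leaves P1 open — so {Age} is the unique smallest valid adjustment set.

{Age}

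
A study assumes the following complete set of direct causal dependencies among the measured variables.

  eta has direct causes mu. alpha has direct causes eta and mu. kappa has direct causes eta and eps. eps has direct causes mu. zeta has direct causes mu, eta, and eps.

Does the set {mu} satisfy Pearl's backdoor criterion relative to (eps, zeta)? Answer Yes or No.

Yes

Backdoor paths from eps to zeta (paths whose first edge points into eps):
  P1: eps <- mu -> eta -> zeta
  P2: eps <- mu -> zeta
  P3: eps <- mu -> alpha <- eta -> zeta
Condition 1 (no descendant of eps in the set): holds — descendants of eps are {kappa, zeta}; none are in {mu}.
Condition 2 (every backdoor path blocked by {mu}):
  P1: blocked at fork node mu ∈ conditioning set.
  P2: blocked at fork node mu ∈ conditioning set.
  P3: blocked at fork node mu ∈ conditioning set.
{mu} satisfies the backdoor criterion.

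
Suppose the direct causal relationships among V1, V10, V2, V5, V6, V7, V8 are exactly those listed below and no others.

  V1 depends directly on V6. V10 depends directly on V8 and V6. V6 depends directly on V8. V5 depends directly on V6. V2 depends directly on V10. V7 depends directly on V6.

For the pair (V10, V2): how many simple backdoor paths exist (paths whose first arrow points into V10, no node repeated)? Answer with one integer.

0

A backdoor path from V10 to V2 is any simple undirected path whose first edge points into V10 (i.e. leaves V10 via a parent).
Parents of V10: {V6, V8}.
No simple path from any parent of V10 reaches V2 without revisiting V10, so there are no backdoor paths.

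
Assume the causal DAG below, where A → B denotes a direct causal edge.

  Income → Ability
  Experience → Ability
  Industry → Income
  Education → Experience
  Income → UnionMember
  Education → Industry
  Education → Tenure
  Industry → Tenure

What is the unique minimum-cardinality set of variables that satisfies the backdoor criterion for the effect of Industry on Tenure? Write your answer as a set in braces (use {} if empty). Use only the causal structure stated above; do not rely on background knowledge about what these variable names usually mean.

Variables eligible for adjustment (non-descendants of Industry, excluding Industry and Tenure): {Education, Experience}.
Backdoor paths from Industry to Tenure:
  P1: Industry <- Education -> Tenure
The empty set is not sufficient: P1 (Industry <- Education -> Tenure) has no collider blocking it and no conditioned non-collider, so it is open.
Try {Education}:
  P1: blocked at fork node Education ∈ conditioning set.
{Education} contains no descendant of Industry and blocks every backdoor path.
No other singleton works — e.g. {Experience} leaves P1 open — so {Education} is the unique smallest valid adjustment set.

{Education}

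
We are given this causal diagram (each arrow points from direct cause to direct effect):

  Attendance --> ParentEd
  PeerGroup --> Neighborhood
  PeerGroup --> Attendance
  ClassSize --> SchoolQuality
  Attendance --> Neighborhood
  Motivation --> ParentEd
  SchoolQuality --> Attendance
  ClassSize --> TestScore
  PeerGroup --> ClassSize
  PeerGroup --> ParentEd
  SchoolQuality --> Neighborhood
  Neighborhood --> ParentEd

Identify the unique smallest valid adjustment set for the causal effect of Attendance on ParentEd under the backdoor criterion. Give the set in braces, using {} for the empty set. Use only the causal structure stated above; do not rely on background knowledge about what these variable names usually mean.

Variables eligible for adjustment (non-descendants of Attendance, excluding Attendance and ParentEd): {ClassSize, Motivation, PeerGroup, SchoolQuality, TestScore}.
Backdoor paths from Attendance to ParentEd:
  P1: Attendance <- PeerGroup -> ClassSize -> SchoolQuality -> Neighborhood -> ParentEd
  P2: Attendance <- PeerGroup -> Neighborhood -> ParentEd
  P3: Attendance <- PeerGroup -> ParentEd
  P4: Attendance <- SchoolQuality <- ClassSize <- PeerGroup -> Neighborhood -> ParentEd
  P5: Attendance <- SchoolQuality <- ClassSize <- PeerGroup -> ParentEd
  P6: Attendance <- SchoolQuality -> Neighborhood <- PeerGroup -> ParentEd
  P7: Attendance <- SchoolQuality -> Neighborhood -> ParentEd
The empty set is not sufficient: P1 (Attendance <- PeerGroup -> ClassSize -> SchoolQuality -> Neighborhood -> ParentEd) has no collider blocking it and no conditioned non-collider, so it is open.
Try {PeerGroup, SchoolQuality}:
  P1: blocked at fork node PeerGroup ∈ conditioning set.
  P2: blocked at fork node PeerGroup ∈ conditioning set.
  P3: blocked at fork node PeerGroup ∈ conditioning set.
  P4: blocked at chain node SchoolQuality ∈ conditioning set.
  P5: blocked at chain node SchoolQuality ∈ conditioning set.
  P6: blocked at fork node SchoolQuality ∈ conditioning set.
  P7: blocked at fork node SchoolQuality ∈ conditioning set.
{PeerGroup, SchoolQuality} contains no descendant of Attendance and blocks every backdoor path.
Every element of {PeerGroup, SchoolQuality} is needed (dropping PeerGroup leaves P2 open; dropping SchoolQuality leaves P7 open), so no proper subset is valid.
Among all size-2 subsets of the eligible variables, only {PeerGroup, SchoolQuality} blocks every backdoor path, so it is the unique smallest valid adjustment set.

{PeerGroup, SchoolQuality}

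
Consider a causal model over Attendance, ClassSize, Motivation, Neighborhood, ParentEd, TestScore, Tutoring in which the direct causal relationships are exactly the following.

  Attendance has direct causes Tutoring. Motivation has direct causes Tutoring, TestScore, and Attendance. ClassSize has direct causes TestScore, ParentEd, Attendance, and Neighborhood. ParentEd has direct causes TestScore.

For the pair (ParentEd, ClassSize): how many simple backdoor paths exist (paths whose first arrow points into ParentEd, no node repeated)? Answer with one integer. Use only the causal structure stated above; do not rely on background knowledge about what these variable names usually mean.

A backdoor path from ParentEd to ClassSize is any simple undirected path whose first edge points into ParentEd (i.e. leaves ParentEd via a parent).
Parents of ParentEd: {TestScore}.
Enumerating:
  P1: ParentEd <- TestScore -> ClassSize
  P2: ParentEd <- TestScore -> Motivation <- Tutoring -> Attendance -> ClassSize
  P3: ParentEd <- TestScore -> Motivation <- Attendance -> ClassSize
That exhausts the simple backdoor paths. Count: 3.

3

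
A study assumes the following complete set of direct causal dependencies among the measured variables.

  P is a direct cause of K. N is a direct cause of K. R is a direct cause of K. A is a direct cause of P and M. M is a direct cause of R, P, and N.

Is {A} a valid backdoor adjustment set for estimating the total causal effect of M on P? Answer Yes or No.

Backdoor paths from M to P (paths whose first edge points into M):
  P1: M <- A -> P
Condition 1 (no descendant of M in the set): holds — descendants of M are {K, N, P, R}; none are in {A}.
Condition 2 (every backdoor path blocked by {A}):
  P1: blocked at fork node A ∈ conditioning set.
{A} satisfies the backdoor criterion.

Yes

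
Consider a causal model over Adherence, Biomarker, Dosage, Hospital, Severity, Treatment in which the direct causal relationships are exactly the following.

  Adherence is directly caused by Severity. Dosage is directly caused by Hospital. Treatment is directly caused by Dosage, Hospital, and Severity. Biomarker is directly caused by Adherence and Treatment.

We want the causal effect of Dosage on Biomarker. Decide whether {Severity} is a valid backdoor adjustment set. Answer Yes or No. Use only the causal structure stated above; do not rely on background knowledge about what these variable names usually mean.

Backdoor paths from Dosage to Biomarker (paths whose first edge points into Dosage):
  P1: Dosage <- Hospital -> Treatment <- Severity -> Adherence -> Biomarker
  P2: Dosage <- Hospital -> Treatment -> Biomarker
Condition 1 (no descendant of Dosage in the set): holds — descendants of Dosage are {Biomarker, Treatment}; none are in {Severity}.
Condition 2 (every backdoor path blocked by {Severity}):
  P1: blocked at collider Treatment (neither it nor any descendant is in the conditioning set).
  P2: open — no interior node is in the conditioning set.
{Severity} does not satisfy the backdoor criterion.

No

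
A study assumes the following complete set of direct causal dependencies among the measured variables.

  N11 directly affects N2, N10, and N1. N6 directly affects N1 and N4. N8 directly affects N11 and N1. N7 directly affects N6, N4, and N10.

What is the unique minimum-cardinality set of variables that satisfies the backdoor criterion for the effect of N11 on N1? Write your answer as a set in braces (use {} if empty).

{N8}

Variables eligible for adjustment (non-descendants of N11, excluding N11 and N1): {N4, N6, N7, N8}.
Backdoor paths from N11 to N1:
  P1: N11 <- N8 -> N1
The empty set is not sufficient: P1 (N11 <- N8 -> N1) has no collider blocking it and no conditioned non-collider, so it is open.
Try {N8}:
  P1: blocked at fork node N8 ∈ conditioning set.
{N8} contains no descendant of N11 and blocks every backdoor path.
No other singleton works — e.g. {N7} leaves P1 open — so {N8} is the unique smallest valid adjustment set.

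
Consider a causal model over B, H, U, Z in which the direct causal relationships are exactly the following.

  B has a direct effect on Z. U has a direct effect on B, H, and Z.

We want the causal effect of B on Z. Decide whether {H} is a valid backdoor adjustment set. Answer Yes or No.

No

Backdoor paths from B to Z (paths whose first edge points into B):
  P1: B <- U -> Z
Condition 1 (no descendant of B in the set): holds — descendants of B are {Z}; none are in {H}.
Condition 2 (every backdoor path blocked by {H}):
  P1: open — no interior node is in the conditioning set.
{H} does not satisfy the backdoor criterion.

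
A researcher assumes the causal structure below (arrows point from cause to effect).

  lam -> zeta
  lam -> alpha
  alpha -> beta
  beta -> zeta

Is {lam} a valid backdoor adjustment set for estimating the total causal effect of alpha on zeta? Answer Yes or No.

Backdoor paths from alpha to zeta (paths whose first edge points into alpha):
  P1: alpha <- lam -> zeta
Condition 1 (no descendant of alpha in the set): holds — descendants of alpha are {beta, zeta}; none are in {lam}.
Condition 2 (every backdoor path blocked by {lam}):
  P1: blocked at fork node lam ∈ conditioning set.
{lam} satisfies the backdoor criterion.

Yes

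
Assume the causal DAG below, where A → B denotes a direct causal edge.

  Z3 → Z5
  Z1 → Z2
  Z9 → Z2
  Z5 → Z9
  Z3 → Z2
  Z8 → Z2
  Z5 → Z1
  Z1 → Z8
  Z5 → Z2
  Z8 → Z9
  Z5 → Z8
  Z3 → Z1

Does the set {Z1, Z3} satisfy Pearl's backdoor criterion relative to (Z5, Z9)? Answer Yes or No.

Backdoor paths from Z5 to Z9 (paths whose first edge points into Z5):
  P1: Z5 <- Z3 -> Z1 -> Z8 -> Z9
  P2: Z5 <- Z3 -> Z1 -> Z8 -> Z2 <- Z9
  P3: Z5 <- Z3 -> Z1 -> Z2 <- Z8 -> Z9
  P4: Z5 <- Z3 -> Z1 -> Z2 <- Z9
  P5: Z5 <- Z3 -> Z2 <- Z1 -> Z8 -> Z9
  P6: Z5 <- Z3 -> Z2 <- Z8 -> Z9
  P7: Z5 <- Z3 -> Z2 <- Z9
Condition 1 (no descendant of Z5 in the set): FAILS — Z1 is a descendant of Z5.
Condition 2 (every backdoor path blocked by {Z1, Z3}):
  P1: blocked at fork node Z3 ∈ conditioning set.
  P2: blocked at fork node Z3 ∈ conditioning set.
  P3: blocked at fork node Z3 ∈ conditioning set.
  P4: blocked at fork node Z3 ∈ conditioning set.
  P5: blocked at fork node Z3 ∈ conditioning set.
  P6: blocked at fork node Z3 ∈ conditioning set.
  P7: blocked at fork node Z3 ∈ conditioning set.
{Z1, Z3} does not satisfy the backdoor criterion.

No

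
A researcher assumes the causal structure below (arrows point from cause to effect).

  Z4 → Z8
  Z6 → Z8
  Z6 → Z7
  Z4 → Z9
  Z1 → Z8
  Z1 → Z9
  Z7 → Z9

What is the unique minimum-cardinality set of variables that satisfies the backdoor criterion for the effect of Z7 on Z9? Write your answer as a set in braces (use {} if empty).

{}

Variables eligible for adjustment (non-descendants of Z7, excluding Z7 and Z9): {Z1, Z4, Z6, Z8}.
Backdoor paths from Z7 to Z9:
  P1: Z7 <- Z6 -> Z8 <- Z1 -> Z9
  P2: Z7 <- Z6 -> Z8 <- Z4 -> Z9
Each backdoor path contains an unconditioned collider, so every path is already blocked with the empty conditioning set:
  P1: blocked at collider Z8 (neither it nor any descendant is in the conditioning set).
  P2: blocked at collider Z8 (neither it nor any descendant is in the conditioning set).
The empty set is therefore the unique smallest valid set.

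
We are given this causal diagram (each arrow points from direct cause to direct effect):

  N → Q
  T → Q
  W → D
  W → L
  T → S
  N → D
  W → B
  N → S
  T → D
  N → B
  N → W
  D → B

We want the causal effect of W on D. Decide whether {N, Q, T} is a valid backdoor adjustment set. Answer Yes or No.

Yes

Backdoor paths from W to D (paths whose first edge points into W):
  P1: W <- N -> D
  P2: W <- N -> S <- T -> D
  P3: W <- N -> B <- D
  P4: W <- N -> Q <- T -> D
Condition 1 (no descendant of W in the set): holds — descendants of W are {B, D, L}; none are in {N, Q, T}.
Condition 2 (every backdoor path blocked by {N, Q, T}):
  P1: blocked at fork node N ∈ conditioning set.
  P2: blocked at fork node N ∈ conditioning set.
  P3: blocked at fork node N ∈ conditioning set.
  P4: blocked at fork node N ∈ conditioning set.
{N, Q, T} satisfies the backdoor criterion.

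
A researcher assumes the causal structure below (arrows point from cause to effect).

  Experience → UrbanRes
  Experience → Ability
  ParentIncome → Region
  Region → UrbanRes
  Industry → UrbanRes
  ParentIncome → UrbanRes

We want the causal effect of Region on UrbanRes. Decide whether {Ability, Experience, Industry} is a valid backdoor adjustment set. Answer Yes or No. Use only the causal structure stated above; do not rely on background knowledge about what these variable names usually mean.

Backdoor paths from Region to UrbanRes (paths whose first edge points into Region):
  P1: Region <- ParentIncome -> UrbanRes
Condition 1 (no descendant of Region in the set): holds — descendants of Region are {UrbanRes}; none are in {Ability, Experience, Industry}.
Condition 2 (every backdoor path blocked by {Ability, Experience, Industry}):
  P1: open — no interior node is in the conditioning set.
{Ability, Experience, Industry} does not satisfy the backdoor criterion.

No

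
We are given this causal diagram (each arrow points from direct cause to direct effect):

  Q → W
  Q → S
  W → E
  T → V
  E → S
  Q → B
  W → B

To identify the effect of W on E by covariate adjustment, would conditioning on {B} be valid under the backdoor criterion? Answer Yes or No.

No

Backdoor paths from W to E (paths whose first edge points into W):
  P1: W <- Q -> S <- E
Condition 1 (no descendant of W in the set): FAILS — B is a descendant of W.
Condition 2 (every backdoor path blocked by {B}):
  P1: blocked at collider S (neither it nor any descendant is in the conditioning set).
{B} does not satisfy the backdoor criterion.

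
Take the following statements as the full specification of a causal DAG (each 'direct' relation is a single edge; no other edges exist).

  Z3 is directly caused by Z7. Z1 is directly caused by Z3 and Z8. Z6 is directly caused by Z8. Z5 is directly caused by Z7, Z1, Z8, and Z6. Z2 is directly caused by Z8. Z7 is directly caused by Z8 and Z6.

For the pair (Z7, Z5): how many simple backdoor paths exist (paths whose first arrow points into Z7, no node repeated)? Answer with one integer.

A backdoor path from Z7 to Z5 is any simple undirected path whose first edge points into Z7 (i.e. leaves Z7 via a parent).
Parents of Z7: {Z6, Z8}.
Enumerating:
  P1: Z7 <- Z8 -> Z6 -> Z5
  P2: Z7 <- Z8 -> Z1 -> Z5
  P3: Z7 <- Z8 -> Z5
  P4: Z7 <- Z6 <- Z8 -> Z1 -> Z5
  P5: Z7 <- Z6 <- Z8 -> Z5
  P6: Z7 <- Z6 -> Z5
That exhausts the simple backdoor paths. Count: 6.

6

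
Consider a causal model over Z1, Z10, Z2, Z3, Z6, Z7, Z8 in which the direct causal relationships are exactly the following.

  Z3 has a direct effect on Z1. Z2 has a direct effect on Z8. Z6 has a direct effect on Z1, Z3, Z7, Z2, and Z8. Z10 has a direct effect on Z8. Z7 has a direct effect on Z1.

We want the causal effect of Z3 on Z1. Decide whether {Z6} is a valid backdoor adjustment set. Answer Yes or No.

Backdoor paths from Z3 to Z1 (paths whose first edge points into Z3):
  P1: Z3 <- Z6 -> Z7 -> Z1
  P2: Z3 <- Z6 -> Z1
Condition 1 (no descendant of Z3 in the set): holds — descendants of Z3 are {Z1}; none are in {Z6}.
Condition 2 (every backdoor path blocked by {Z6}):
  P1: blocked at fork node Z6 ∈ conditioning set.
  P2: blocked at fork node Z6 ∈ conditioning set.
{Z6} satisfies the backdoor criterion.

Yes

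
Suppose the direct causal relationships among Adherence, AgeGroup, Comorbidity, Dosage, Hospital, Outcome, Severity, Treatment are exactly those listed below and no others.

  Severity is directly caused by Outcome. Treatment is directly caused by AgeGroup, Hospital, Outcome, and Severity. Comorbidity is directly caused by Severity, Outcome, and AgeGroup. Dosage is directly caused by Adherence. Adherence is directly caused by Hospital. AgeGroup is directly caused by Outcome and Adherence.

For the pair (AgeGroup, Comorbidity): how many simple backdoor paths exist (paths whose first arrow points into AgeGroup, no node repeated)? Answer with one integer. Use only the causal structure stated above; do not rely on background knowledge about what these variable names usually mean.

A backdoor path from AgeGroup to Comorbidity is any simple undirected path whose first edge points into AgeGroup (i.e. leaves AgeGroup via a parent).
Parents of AgeGroup: {Adherence, Outcome}.
Enumerating:
  P1: AgeGroup <- Adherence <- Hospital -> Treatment <- Outcome -> Severity -> Comorbidity
  P2: AgeGroup <- Adherence <- Hospital -> Treatment <- Outcome -> Comorbidity
  P3: AgeGroup <- Adherence <- Hospital -> Treatment <- Severity <- Outcome -> Comorbidity
  P4: AgeGroup <- Adherence <- Hospital -> Treatment <- Severity -> Comorbidity
  P5: AgeGroup <- Outcome -> Severity -> Comorbidity
  P6: AgeGroup <- Outcome -> Treatment <- Severity -> Comorbidity
  P7: AgeGroup <- Outcome -> Comorbidity
That exhausts the simple backdoor paths. Count: 7.

7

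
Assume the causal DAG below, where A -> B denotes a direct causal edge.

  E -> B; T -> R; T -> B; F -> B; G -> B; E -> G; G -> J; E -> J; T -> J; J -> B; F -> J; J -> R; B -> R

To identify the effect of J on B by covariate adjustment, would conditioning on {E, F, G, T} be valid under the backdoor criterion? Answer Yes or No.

Yes

Backdoor paths from J to B (paths whose first edge points into J):
  P1: J <- E -> G -> B
  P2: J <- E -> B
  P3: J <- G <- E -> B
  P4: J <- G -> B
  P5: J <- T -> B
  P6: J <- T -> R <- B
  P7: J <- F -> B
Condition 1 (no descendant of J in the set): holds — descendants of J are {B, R}; none are in {E, F, G, T}.
Condition 2 (every backdoor path blocked by {E, F, G, T}):
  P1: blocked at fork node E ∈ conditioning set.
  P2: blocked at fork node E ∈ conditioning set.
  P3: blocked at chain node G ∈ conditioning set.
  P4: blocked at fork node G ∈ conditioning set.
  P5: blocked at fork node T ∈ conditioning set.
  P6: blocked at fork node T ∈ conditioning set.
  P7: blocked at fork node F ∈ conditioning set.
{E, F, G, T} satisfies the backdoor criterion.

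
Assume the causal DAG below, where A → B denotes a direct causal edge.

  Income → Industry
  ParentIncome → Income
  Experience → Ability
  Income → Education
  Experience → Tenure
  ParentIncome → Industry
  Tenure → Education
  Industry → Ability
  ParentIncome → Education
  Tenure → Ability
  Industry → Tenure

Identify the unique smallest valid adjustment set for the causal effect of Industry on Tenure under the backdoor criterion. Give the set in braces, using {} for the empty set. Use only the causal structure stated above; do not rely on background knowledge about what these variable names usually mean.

{}

Variables eligible for adjustment (non-descendants of Industry, excluding Industry and Tenure): {Experience, Income, ParentIncome}.
Backdoor paths from Industry to Tenure:
  P1: Industry <- ParentIncome -> Income -> Education <- Tenure
  P2: Industry <- ParentIncome -> Education <- Tenure
  P3: Industry <- Income <- ParentIncome -> Education <- Tenure
  P4: Industry <- Income -> Education <- Tenure
Each backdoor path contains an unconditioned collider, so every path is already blocked with the empty conditioning set:
  P1: blocked at collider Education (neither it nor any descendant is in the conditioning set).
  P2: blocked at collider Education (neither it nor any descendant is in the conditioning set).
  P3: blocked at collider Education (neither it nor any descendant is in the conditioning set).
  P4: blocked at collider Education (neither it nor any descendant is in the conditioning set).
The empty set is therefore the unique smallest valid set.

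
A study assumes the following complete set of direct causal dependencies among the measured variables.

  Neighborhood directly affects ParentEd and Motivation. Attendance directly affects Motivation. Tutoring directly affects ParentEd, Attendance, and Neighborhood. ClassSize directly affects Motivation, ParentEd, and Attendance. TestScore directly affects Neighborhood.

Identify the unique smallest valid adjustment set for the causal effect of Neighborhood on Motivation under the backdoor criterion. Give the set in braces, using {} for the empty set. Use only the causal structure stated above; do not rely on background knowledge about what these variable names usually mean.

{Tutoring}

Variables eligible for adjustment (non-descendants of Neighborhood, excluding Neighborhood and Motivation): {Attendance, ClassSize, TestScore, Tutoring}.
Backdoor paths from Neighborhood to Motivation:
  P1: Neighborhood <- Tutoring -> ParentEd <- ClassSize -> Attendance -> Motivation
  P2: Neighborhood <- Tutoring -> ParentEd <- ClassSize -> Motivation
  P3: Neighborhood <- Tutoring -> Attendance <- ClassSize -> Motivation
  P4: Neighborhood <- Tutoring -> Attendance -> Motivation
The empty set is not sufficient: P4 (Neighborhood <- Tutoring -> Attendance -> Motivation) has no collider blocking it and no conditioned non-collider, so it is open.
Try {Tutoring}:
  P1: blocked at fork node Tutoring ∈ conditioning set.
  P2: blocked at fork node Tutoring ∈ conditioning set.
  P3: blocked at fork node Tutoring ∈ conditioning set.
  P4: blocked at fork node Tutoring ∈ conditioning set.
{Tutoring} contains no descendant of Neighborhood and blocks every backdoor path.
No other singleton works — e.g. {TestScore} leaves P4 open — so {Tutoring} is the unique smallest valid adjustment set.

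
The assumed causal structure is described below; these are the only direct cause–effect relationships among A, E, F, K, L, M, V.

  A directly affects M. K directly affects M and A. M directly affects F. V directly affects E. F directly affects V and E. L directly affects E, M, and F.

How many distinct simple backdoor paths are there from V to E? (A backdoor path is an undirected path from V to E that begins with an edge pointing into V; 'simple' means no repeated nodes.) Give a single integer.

A backdoor path from V to E is any simple undirected path whose first edge points into V (i.e. leaves V via a parent).
Parents of V: {F}.
Enumerating:
  P1: V <- F <- L -> E
  P2: V <- F <- M <- L -> E
  P3: V <- F -> E
That exhausts the simple backdoor paths. Count: 3.

3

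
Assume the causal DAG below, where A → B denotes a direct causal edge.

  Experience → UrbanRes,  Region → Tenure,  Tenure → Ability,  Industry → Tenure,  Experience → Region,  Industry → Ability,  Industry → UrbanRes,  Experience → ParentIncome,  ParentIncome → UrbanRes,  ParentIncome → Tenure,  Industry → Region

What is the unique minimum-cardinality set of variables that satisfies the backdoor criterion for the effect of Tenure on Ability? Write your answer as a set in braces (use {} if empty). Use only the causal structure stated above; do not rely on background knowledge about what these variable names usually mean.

Variables eligible for adjustment (non-descendants of Tenure, excluding Tenure and Ability): {Experience, Industry, ParentIncome, Region, UrbanRes}.
Backdoor paths from Tenure to Ability:
  P1: Tenure <- Industry -> Ability
  P2: Tenure <- ParentIncome <- Experience -> UrbanRes <- Industry -> Ability
  P3: Tenure <- ParentIncome <- Experience -> Region <- Industry -> Ability
  P4: Tenure <- ParentIncome -> UrbanRes <- Industry -> Ability
  P5: Tenure <- ParentIncome -> UrbanRes <- Experience -> Region <- Industry -> Ability
  P6: Tenure <- Region <- Industry -> Ability
  P7: Tenure <- Region <- Experience -> ParentIncome -> UrbanRes <- Industry -> Ability
  P8: Tenure <- Region <- Experience -> UrbanRes <- Industry -> Ability
The empty set is not sufficient: P1 (Tenure <- Industry -> Ability) has no collider blocking it and no conditioned non-collider, so it is open.
Try {Industry}:
  P1: blocked at fork node Industry ∈ conditioning set.
  P2: blocked at collider UrbanRes (neither it nor any descendant is in the conditioning set).
  P3: blocked at collider Region (neither it nor any descendant is in the conditioning set).
  P4: blocked at collider UrbanRes (neither it nor any descendant is in the conditioning set).
  P5: blocked at collider UrbanRes (neither it nor any descendant is in the conditioning set).
  P6: blocked at fork node Industry ∈ conditioning set.
  P7: blocked at collider UrbanRes (neither it nor any descendant is in the conditioning set).
  P8: blocked at collider UrbanRes (neither it nor any descendant is in the conditioning set).
{Industry} contains no descendant of Tenure and blocks every backdoor path.
No other singleton works — e.g. {Experience} leaves P1 open — so {Industry} is the unique smallest valid adjustment set.

{Industry}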